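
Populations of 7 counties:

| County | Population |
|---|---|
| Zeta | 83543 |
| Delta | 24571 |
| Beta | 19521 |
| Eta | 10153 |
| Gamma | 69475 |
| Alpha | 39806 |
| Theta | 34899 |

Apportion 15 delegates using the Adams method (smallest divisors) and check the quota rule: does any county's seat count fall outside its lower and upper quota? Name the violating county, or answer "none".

none

Standard quotas: Zeta 4.444, Delta 1.307, Beta 1.038, Eta 0.540, Gamma 3.696, Alpha 2.118, Theta 1.857.
Adams allocation: Zeta 4, Delta 2, Beta 1, Eta 1, Gamma 3, Alpha 2, Theta 2.
Every allocation lies between the lower and upper quota.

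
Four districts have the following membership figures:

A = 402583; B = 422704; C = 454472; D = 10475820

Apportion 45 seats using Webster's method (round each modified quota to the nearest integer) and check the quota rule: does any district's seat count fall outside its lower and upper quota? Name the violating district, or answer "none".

D

Standard quotas: A 1.541, B 1.618, C 1.740, D 40.101.
Webster allocation: A 2, B 2, C 2, D 39.
D has quota 40.101 (lower 40, upper 41) but receives 39 — outside the quota interval.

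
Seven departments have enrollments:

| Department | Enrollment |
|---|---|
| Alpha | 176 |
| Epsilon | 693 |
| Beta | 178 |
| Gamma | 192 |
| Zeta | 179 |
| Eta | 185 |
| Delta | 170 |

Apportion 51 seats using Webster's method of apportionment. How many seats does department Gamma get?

6

Standard divisor 1773/51 ≈ 34.765; standard quotas: Alpha 5.063, Epsilon 19.934, Beta 5.120, Gamma 5.523, Zeta 5.149, Eta 5.321, Delta 4.890.
Rounding to the nearest integer gives Alpha 5, Epsilon 20, Beta 5, Gamma 6, Zeta 5, Eta 5, Delta 5 — total 51, matching the house size, so no adjustment is needed.
Gamma receives 6.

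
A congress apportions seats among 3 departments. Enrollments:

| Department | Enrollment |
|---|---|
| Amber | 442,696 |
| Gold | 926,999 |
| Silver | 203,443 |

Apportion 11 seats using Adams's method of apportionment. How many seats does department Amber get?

Standard divisor 1573138/11 ≈ 143012.545; standard quotas: Amber 3.096, Gold 6.482, Silver 1.423.
Rounding up gives 4, 7, 2 = 13 seats, so the divisor must be adjusted.
With modified divisor 169900: modified quotas Amber 2.606, Gold 5.456, Silver 1.197.
Rounding up: Amber 3, Gold 6, Silver 2 (total 11).
Amber receives 3.

3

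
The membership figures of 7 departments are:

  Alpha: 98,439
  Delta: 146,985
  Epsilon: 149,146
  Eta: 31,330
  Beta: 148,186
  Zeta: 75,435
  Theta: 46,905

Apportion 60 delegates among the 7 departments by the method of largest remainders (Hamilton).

Alpha 8, Delta 13, Epsilon 13, Eta 3, Beta 13, Zeta 6, Theta 4

Total 696426; standard divisor 696426/60 ≈ 11607.1.
Standard quotas: Alpha 8.4809, Delta 12.6634, Epsilon 12.8495, Eta 2.6992, Beta 12.7668, Zeta 6.4990, Theta 4.0411.
Lower quotas: Alpha 8, Delta 12, Epsilon 12, Eta 2, Beta 12, Zeta 6, Theta 4 (sum 56, leaving 4 seats).
Remainders in descending order: Epsilon 0.8495, Beta 0.7668, Eta 0.6992, Delta 0.6634, Zeta 0.4990, Alpha 0.4809, Theta 0.0411.
Largest remainders: Epsilon, Beta, Eta, Delta receive the extra seats.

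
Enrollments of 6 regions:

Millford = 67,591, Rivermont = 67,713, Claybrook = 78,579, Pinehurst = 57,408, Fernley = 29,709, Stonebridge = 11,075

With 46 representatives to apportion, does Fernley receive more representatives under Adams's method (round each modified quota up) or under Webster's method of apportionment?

Adams: Millford 10, Rivermont 10, Claybrook 11, Pinehurst 8, Fernley 5, Stonebridge 2.
Webster: Millford 10, Rivermont 10, Claybrook 12, Pinehurst 8, Fernley 4, Stonebridge 2.
Fernley gets 5 under Adams and 4 under Webster.

Adams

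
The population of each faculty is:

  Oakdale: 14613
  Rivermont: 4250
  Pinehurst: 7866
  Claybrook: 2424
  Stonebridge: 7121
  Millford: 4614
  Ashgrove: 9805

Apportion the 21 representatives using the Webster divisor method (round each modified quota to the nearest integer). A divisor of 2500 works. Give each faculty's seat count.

Oakdale=6, Rivermont=2, Pinehurst=3, Claybrook=1, Stonebridge=3, Millford=2, Ashgrove=4

With modified divisor 2500: modified quotas Oakdale 5.845, Rivermont 1.700, Pinehurst 3.146, Claybrook 0.970, Stonebridge 2.848, Millford 1.846, Ashgrove 3.922.
Rounding to the nearest integer: Oakdale 6, Rivermont 2, Pinehurst 3, Claybrook 1, Stonebridge 3, Millford 2, Ashgrove 4 (total 21).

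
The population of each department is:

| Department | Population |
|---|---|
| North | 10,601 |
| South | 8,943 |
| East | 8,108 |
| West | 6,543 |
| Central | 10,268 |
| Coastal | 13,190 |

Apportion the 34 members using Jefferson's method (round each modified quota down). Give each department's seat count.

North 6, South 5, East 5, West 4, Central 6, Coastal 8

Standard divisor 57653/34 ≈ 1695.676; standard quotas: North 6.252, South 5.274, East 4.782, West 3.859, Central 6.055, Coastal 7.779.
Rounding down gives 6, 5, 4, 3, 6, 7 = 31 seats, so the divisor must be adjusted.
With modified divisor 1600: modified quotas North 6.626, South 5.589, East 5.067, West 4.089, Central 6.418, Coastal 8.244.
Rounding down: North 6, South 5, East 5, West 4, Central 6, Coastal 8 (total 34).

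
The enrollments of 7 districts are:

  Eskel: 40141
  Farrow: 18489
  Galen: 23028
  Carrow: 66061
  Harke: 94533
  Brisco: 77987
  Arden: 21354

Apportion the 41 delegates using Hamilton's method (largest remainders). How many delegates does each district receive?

Total 341593; standard divisor 341593/41 ≈ 8331.537.
Standard quotas: Eskel 4.8180, Farrow 2.2192, Galen 2.7640, Carrow 7.9290, Harke 11.3464, Brisco 9.3605, Arden 2.5630.
Lower quotas: Eskel 4, Farrow 2, Galen 2, Carrow 7, Harke 11, Brisco 9, Arden 2 (sum 37, leaving 4 seats).
Remainders in descending order: Carrow 0.9290, Eskel 0.8180, Galen 0.7640, Arden 0.5630, Brisco 0.3605, Harke 0.3464, Farrow 0.2192.
The surplus seats go to Carrow, Eskel, Galen, Arden.

Eskel 5, Farrow 2, Galen 3, Carrow 8, Harke 11, Brisco 9, Arden 3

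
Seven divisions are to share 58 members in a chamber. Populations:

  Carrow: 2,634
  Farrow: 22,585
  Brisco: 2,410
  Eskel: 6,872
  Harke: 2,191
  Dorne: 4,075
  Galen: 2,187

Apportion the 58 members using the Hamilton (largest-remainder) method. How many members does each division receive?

Carrow 4, Farrow 30, Brisco 3, Eskel 9, Harke 3, Dorne 6, Galen 3

Standard divisor: 42954 ÷ 58 ≈ 740.586.
Standard quotas: Carrow 3.5566, Farrow 30.4961, Brisco 3.2542, Eskel 9.2791, Harke 2.9585, Dorne 5.5024, Galen 2.9531.
Lower quotas: Carrow 3, Farrow 30, Brisco 3, Eskel 9, Harke 2, Dorne 5, Galen 2 (sum 54, leaving 4 seats).
Remainders in descending order: Harke 0.9585, Galen 0.9531, Carrow 0.5566, Dorne 0.5024, Farrow 0.4961, Eskel 0.2791, Brisco 0.2542.
Largest remainders: Harke, Galen, Carrow, Dorne receive the extra seats.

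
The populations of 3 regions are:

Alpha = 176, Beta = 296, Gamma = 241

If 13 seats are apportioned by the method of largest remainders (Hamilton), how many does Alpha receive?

Standard divisor: 713 ÷ 13 ≈ 54.846.
Standard quotas: Alpha 3.209, Beta 5.397, Gamma 4.394.
Lower quotas: Alpha 3, Beta 5, Gamma 4 (sum 12, leaving 1 seat).
Remainders in descending order: Beta 0.397, Gamma 0.394, Alpha 0.209.
Largest remainder: Beta receives the extra seat.
Alpha receives 3.

3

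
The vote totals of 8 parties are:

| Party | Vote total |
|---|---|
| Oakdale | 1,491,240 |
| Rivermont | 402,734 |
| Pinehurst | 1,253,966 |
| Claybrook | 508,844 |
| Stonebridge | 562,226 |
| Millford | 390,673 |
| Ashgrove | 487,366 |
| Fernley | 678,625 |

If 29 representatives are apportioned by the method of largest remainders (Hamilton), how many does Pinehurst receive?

Standard divisor: 5775674 ÷ 29 ≈ 199161.172.
Standard quotas: Oakdale 7.4876, Rivermont 2.0222, Pinehurst 6.2962, Claybrook 2.5549, Stonebridge 2.8230, Millford 1.9616, Ashgrove 2.4471, Fernley 3.4074.
Lower quotas: Oakdale 7, Rivermont 2, Pinehurst 6, Claybrook 2, Stonebridge 2, Millford 1, Ashgrove 2, Fernley 3 (sum 25, leaving 4 seats).
Remainders in descending order: Millford 0.9616, Stonebridge 0.8230, Claybrook 0.5549, Oakdale 0.4876, Ashgrove 0.4471, Fernley 0.4074, Pinehurst 0.2962, Rivermont 0.0222.
The surplus seats go to Millford, Stonebridge, Claybrook, Oakdale.
Pinehurst receives 6.

6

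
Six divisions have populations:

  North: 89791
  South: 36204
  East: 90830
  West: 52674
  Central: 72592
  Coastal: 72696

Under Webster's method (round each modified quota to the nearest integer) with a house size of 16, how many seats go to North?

Standard divisor 414787/16 ≈ 25924.188; standard quotas: North 3.464, South 1.397, East 3.504, West 2.032, Central 2.800, Coastal 2.804.
Rounding to the nearest integer gives North 3, South 1, East 4, West 2, Central 3, Coastal 3 — total 16, matching the house size, so no adjustment is needed.
North receives 3.

3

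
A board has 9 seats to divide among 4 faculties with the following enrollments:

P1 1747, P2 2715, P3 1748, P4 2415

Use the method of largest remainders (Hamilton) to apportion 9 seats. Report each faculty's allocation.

P1=2, P2=3, P3=2, P4=2

Standard divisor: 8625 ÷ 9 ≈ 958.333.
Standard quotas: P1 1.823, P2 2.833, P3 1.824, P4 2.520.
Lower quotas: P1 1, P2 2, P3 1, P4 2 (sum 6, leaving 3 seats).
Remainders in descending order: P2 0.833, P3 0.824, P1 0.823, P4 0.520.
The surplus seats go to P2, P3, P1.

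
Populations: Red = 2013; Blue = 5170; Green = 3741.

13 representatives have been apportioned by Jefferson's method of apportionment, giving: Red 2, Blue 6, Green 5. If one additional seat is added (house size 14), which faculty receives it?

Blue

Priority for the next seat is population ÷ (current seats + 1).
Priorities: Red 671.000, Blue 738.571, Green 623.500.
Highest priority: Blue.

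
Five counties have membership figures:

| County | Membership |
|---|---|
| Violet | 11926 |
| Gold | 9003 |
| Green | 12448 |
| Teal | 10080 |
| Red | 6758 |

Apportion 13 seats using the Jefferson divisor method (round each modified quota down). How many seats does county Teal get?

Standard divisor 50215/13 ≈ 3862.692; standard quotas: Violet 3.087, Gold 2.331, Green 3.223, Teal 2.610, Red 1.750.
Rounding down gives 3, 2, 3, 2, 1 = 11 seats, so the divisor must be adjusted.
With modified divisor 3200: modified quotas Violet 3.727, Gold 2.813, Green 3.890, Teal 3.150, Red 2.112.
Rounding down: Violet 3, Gold 2, Green 3, Teal 3, Red 2 (total 13).
Teal receives 3.

3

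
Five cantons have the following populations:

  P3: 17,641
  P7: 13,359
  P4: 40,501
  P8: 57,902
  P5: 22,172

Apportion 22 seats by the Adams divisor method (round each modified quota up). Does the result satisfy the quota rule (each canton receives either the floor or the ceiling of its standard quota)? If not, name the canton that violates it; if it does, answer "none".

none

Standard quotas: P3 2.560, P7 1.939, P4 5.878, P8 8.404, P5 3.218.
Adams allocation: P3 3, P7 2, P4 6, P8 8, P5 3.
Every allocation lies between the lower and upper quota.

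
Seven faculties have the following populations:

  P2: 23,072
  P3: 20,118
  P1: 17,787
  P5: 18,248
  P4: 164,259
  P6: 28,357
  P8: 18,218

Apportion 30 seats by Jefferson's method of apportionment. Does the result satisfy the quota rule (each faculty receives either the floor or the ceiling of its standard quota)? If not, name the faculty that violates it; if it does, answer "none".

P4

Standard quotas: P2 2.386, P3 2.081, P1 1.840, P5 1.887, P4 16.989, P6 2.933, P8 1.884.
Jefferson allocation: P2 2, P3 2, P1 1, P5 2, P4 18, P6 3, P8 2.
P4 has quota 16.989 (lower 16, upper 17) but receives 18 — outside the quota interval.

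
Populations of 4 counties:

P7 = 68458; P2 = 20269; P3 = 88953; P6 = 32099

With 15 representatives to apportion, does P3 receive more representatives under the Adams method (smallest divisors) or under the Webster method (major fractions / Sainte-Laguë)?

Adams: P7 5, P2 2, P3 6, P6 2.
Webster: P7 5, P2 1, P3 7, P6 2.
P3 gets 6 under Adams and 7 under Webster.

Webster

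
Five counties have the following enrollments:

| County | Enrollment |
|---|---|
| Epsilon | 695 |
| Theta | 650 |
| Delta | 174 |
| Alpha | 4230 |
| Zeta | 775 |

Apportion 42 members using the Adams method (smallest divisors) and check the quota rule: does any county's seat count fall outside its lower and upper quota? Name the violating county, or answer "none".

Alpha

Standard quotas: Epsilon 4.474, Theta 4.185, Delta 1.120, Alpha 27.232, Zeta 4.989.
Adams allocation: Epsilon 5, Theta 4, Delta 2, Alpha 26, Zeta 5.
Alpha has quota 27.232 (lower 27, upper 28) but receives 26 — outside the quota interval.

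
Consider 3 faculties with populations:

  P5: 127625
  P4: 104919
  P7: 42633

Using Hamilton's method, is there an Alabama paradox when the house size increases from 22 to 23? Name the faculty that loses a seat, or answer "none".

At 22 seats: P5 10, P4 8, P7 4.
At 23 seats: P5 11, P4 9, P7 3.
P7 drops from 4 to 3.

P7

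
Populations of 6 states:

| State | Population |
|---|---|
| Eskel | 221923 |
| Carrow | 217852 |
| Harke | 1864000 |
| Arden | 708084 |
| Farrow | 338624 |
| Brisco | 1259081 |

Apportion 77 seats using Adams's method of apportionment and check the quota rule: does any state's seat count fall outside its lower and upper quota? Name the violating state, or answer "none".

Harke

Standard quotas: Eskel 3.707, Carrow 3.639, Harke 31.137, Arden 11.828, Farrow 5.657, Brisco 21.032.
Adams allocation: Eskel 4, Carrow 4, Harke 30, Arden 12, Farrow 6, Brisco 21.
Harke has quota 31.137 (lower 31, upper 32) but receives 30 — outside the quota interval.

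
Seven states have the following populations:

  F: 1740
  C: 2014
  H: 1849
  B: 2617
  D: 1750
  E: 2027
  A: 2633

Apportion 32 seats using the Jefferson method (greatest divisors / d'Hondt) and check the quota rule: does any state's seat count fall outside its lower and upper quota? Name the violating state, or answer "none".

Standard quotas: F 3.806, C 4.405, H 4.044, B 5.724, D 3.828, E 4.434, A 5.759.
Jefferson allocation: F 4, C 4, H 4, B 6, D 4, E 4, A 6.
Every allocation lies between the lower and upper quota.

none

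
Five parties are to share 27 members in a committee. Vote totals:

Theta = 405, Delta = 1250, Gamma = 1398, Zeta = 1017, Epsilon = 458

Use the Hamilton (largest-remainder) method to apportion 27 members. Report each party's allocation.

Theta 2, Delta 8, Gamma 8, Zeta 6, Epsilon 3

Standard divisor: 4528 ÷ 27 ≈ 167.704.
Standard quotas: Theta 2.415, Delta 7.454, Gamma 8.336, Zeta 6.064, Epsilon 2.731.
Lower quotas: Theta 2, Delta 7, Gamma 8, Zeta 6, Epsilon 2 (sum 25, leaving 2 seats).
Remainders in descending order: Epsilon 0.731, Delta 0.454, Theta 0.415, Gamma 0.336, Zeta 0.064.
Largest remainders: Epsilon, Delta receive the extra seats.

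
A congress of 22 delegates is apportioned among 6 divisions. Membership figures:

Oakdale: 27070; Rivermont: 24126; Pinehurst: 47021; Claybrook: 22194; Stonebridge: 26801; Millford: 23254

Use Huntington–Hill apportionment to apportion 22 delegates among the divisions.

Oakdale: 4, Rivermont: 3, Pinehurst: 6, Claybrook: 3, Stonebridge: 3, Millford: 3

With divisor 7776: modified quotas Oakdale 3.481, Rivermont 3.103, Pinehurst 6.047, Claybrook 2.854, Stonebridge 3.447, Millford 2.990.
Geometric-mean thresholds: Oakdale √(3·4)=3.464, Rivermont √(3·4)=3.464, Pinehurst √(6·7)=6.481, Claybrook √(2·3)=2.449, Stonebridge √(3·4)=3.464, Millford √(2·3)=2.449.
Each quota rounded against its threshold gives Oakdale 4, Rivermont 3, Pinehurst 6, Claybrook 3, Stonebridge 3, Millford 3 (total 22).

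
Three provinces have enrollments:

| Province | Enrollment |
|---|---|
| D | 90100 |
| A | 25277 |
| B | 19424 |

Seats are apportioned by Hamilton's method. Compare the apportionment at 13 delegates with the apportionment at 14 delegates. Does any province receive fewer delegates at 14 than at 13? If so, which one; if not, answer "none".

none

At 13 seats: D 9, A 2, B 2.
At 14 seats: D 9, A 3, B 2.
No province's allocation decreased.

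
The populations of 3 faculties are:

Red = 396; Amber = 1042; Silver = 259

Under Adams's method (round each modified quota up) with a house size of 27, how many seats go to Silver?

4

Standard divisor 1697/27 ≈ 62.852; standard quotas: Red 6.301, Amber 16.579, Silver 4.121.
Rounding up gives 7, 17, 5 = 29 seats, so the divisor must be adjusted.
With modified divisor 65.6: modified quotas Red 6.037, Amber 15.884, Silver 3.948.
Rounding up: Red 7, Amber 16, Silver 4 (total 27).
Silver receives 4.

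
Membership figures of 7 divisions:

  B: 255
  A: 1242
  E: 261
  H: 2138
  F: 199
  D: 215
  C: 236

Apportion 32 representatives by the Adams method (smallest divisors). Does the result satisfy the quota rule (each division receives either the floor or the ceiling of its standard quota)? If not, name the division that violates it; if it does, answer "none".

Standard quotas: B 1.795, A 8.743, E 1.837, H 15.050, F 1.401, D 1.513, C 1.661.
Adams allocation: B 2, A 8, E 2, H 14, F 2, D 2, C 2.
H has quota 15.050 (lower 15, upper 16) but receives 14 — outside the quota interval.

H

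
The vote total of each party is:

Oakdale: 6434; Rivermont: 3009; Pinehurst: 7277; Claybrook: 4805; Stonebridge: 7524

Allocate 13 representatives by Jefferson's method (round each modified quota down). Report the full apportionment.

Standard divisor 29049/13 ≈ 2234.538; standard quotas: Oakdale 2.879, Rivermont 1.347, Pinehurst 3.257, Claybrook 2.150, Stonebridge 3.367.
Rounding down gives 2, 1, 3, 2, 3 = 11 seats, so the divisor must be adjusted.
With modified divisor 1850: modified quotas Oakdale 3.478, Rivermont 1.626, Pinehurst 3.934, Claybrook 2.597, Stonebridge 4.067.
Rounding down: Oakdale 3, Rivermont 1, Pinehurst 3, Claybrook 2, Stonebridge 4 (total 13).

Oakdale 3; Rivermont 1; Pinehurst 3; Claybrook 2; Stonebridge 4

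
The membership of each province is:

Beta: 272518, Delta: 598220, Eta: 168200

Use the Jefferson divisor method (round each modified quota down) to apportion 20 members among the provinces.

Beta 5, Delta 12, Eta 3

Standard divisor 1038938/20 ≈ 51946.9; standard quotas: Beta 5.246, Delta 11.516, Eta 3.238.
Rounding down gives 5, 11, 3 = 19 seats, so the divisor must be adjusted.
With modified divisor 47900: modified quotas Beta 5.689, Delta 12.489, Eta 3.511.
Rounding down: Beta 5, Delta 12, Eta 3 (total 20).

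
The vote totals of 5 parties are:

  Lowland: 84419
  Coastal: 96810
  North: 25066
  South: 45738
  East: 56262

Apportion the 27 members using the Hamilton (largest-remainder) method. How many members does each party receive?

Lowland=7; Coastal=9; North=2; South=4; East=5

The standard divisor is 308295/27 ≈ 11418.333.
Standard quotas: Lowland 7.3933, Coastal 8.4785, North 2.1952, South 4.0057, East 4.9273.
Lower quotas: Lowland 7, Coastal 8, North 2, South 4, East 4 (sum 25, leaving 2 seats).
Remainders in descending order: East 0.9273, Coastal 0.4785, Lowland 0.3933, North 0.1952, South 0.0057.
Largest remainders: East, Coastal receive the extra seats.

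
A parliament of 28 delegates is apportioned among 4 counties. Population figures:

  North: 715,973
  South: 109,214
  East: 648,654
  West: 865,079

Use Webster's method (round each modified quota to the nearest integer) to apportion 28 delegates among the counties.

North=9, South=1, East=8, West=10

Standard divisor 2338920/28 ≈ 83532.857; standard quotas: North 8.571, South 1.307, East 7.765, West 10.356.
Rounding to the nearest integer gives North 9, South 1, East 8, West 10 — total 28, matching the house size, so no adjustment is needed.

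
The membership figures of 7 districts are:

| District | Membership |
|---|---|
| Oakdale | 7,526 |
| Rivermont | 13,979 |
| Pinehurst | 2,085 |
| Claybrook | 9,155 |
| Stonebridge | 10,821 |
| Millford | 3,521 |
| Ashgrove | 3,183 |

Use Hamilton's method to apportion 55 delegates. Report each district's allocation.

The standard divisor is 50270/55 = 914.
Standard quotas: Oakdale 8.2341, Rivermont 15.2943, Pinehurst 2.2812, Claybrook 10.0164, Stonebridge 11.8392, Millford 3.8523, Ashgrove 3.4825.
Lower quotas: Oakdale 8, Rivermont 15, Pinehurst 2, Claybrook 10, Stonebridge 11, Millford 3, Ashgrove 3 (sum 52, leaving 3 seats).
Remainders in descending order: Millford 0.8523, Stonebridge 0.8392, Ashgrove 0.4825, Rivermont 0.2943, Pinehurst 0.2812, Oakdale 0.2341, Claybrook 0.0164.
Largest remainders: Millford, Stonebridge, Ashgrove receive the extra seats.

Oakdale=8, Rivermont=15, Pinehurst=2, Claybrook=10, Stonebridge=12, Millford=4, Ashgrove=4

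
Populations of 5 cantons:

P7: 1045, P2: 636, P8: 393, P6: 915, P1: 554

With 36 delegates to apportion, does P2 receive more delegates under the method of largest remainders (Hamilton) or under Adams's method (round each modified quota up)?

Adams

Hamilton: P7 11, P2 6, P8 4, P6 9, P1 6.
Adams: P7 10, P2 7, P8 4, P6 9, P1 6.
P2 gets 6 under Hamilton and 7 under Adams.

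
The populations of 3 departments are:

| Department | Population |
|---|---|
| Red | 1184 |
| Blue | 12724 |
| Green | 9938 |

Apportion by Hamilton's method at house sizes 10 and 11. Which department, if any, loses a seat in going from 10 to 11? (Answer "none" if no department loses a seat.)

Red

At 10 seats: Red 1, Blue 5, Green 4.
At 11 seats: Red 0, Blue 6, Green 5.
Red drops from 1 to 0.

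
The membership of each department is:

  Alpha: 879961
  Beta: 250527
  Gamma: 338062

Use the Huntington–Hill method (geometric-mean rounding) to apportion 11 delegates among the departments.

With divisor 136897: modified quotas Alpha 6.428, Beta 1.830, Gamma 2.469.
Geometric-mean thresholds: Alpha √(6·7)=6.481, Beta √(1·2)=1.414, Gamma √(2·3)=2.449.
Each quota rounded against its threshold gives Alpha 6, Beta 2, Gamma 3 (total 11).

Alpha 6, Beta 2, Gamma 3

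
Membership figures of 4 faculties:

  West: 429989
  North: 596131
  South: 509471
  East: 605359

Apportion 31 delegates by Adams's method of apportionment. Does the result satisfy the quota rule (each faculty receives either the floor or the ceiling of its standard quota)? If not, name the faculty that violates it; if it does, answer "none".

Standard quotas: West 6.226, North 8.632, South 7.377, East 8.765.
Adams allocation: West 6, North 9, South 7, East 9.
Every allocation lies between the lower and upper quota.

none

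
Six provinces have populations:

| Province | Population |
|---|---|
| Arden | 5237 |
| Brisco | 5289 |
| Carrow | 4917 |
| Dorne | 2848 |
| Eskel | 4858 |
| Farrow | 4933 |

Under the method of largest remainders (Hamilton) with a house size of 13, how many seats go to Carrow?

2

Standard divisor: 28082 ÷ 13 ≈ 2160.154.
Standard quotas: Arden 2.4244, Brisco 2.4484, Carrow 2.2762, Dorne 1.3184, Eskel 2.2489, Farrow 2.2836.
Lower quotas: Arden 2, Brisco 2, Carrow 2, Dorne 1, Eskel 2, Farrow 2 (sum 11, leaving 2 seats).
Remainders in descending order: Brisco 0.4484, Arden 0.4244, Dorne 0.3184, Farrow 0.2836, Carrow 0.2762, Eskel 0.2489.
The surplus seats go to Brisco, Arden.
Carrow receives 2.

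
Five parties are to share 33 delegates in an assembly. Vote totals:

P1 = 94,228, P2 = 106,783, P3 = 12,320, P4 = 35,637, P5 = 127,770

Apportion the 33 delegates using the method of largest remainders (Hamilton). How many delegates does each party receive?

P1=8; P2=10; P3=1; P4=3; P5=11

Total 376738; standard divisor 376738/33 ≈ 11416.303.
Standard quotas: P1 8.2538, P2 9.3536, P3 1.0792, P4 3.1216, P5 11.1919.
Lower quotas: P1 8, P2 9, P3 1, P4 3, P5 11 (sum 32, leaving 1 seat).
Remainders in descending order: P2 0.3536, P1 0.2538, P5 0.1919, P4 0.1216, P3 0.0792.
Largest remainder: P2 receives the extra seat.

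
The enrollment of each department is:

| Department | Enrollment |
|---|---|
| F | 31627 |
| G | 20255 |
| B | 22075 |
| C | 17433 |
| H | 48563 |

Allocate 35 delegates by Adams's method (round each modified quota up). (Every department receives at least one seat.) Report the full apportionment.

Standard divisor 139953/35 ≈ 3998.657; standard quotas: F 7.909, G 5.065, B 5.521, C 4.360, H 12.145.
Rounding up gives 8, 6, 6, 5, 13 = 38 seats, so the divisor must be adjusted.
With modified divisor 4390: modified quotas F 7.204, G 4.614, B 5.028, C 3.971, H 11.062.
Rounding up: F 8, G 5, B 6, C 4, H 12 (total 35).

F=8, G=5, B=6, C=4, H=12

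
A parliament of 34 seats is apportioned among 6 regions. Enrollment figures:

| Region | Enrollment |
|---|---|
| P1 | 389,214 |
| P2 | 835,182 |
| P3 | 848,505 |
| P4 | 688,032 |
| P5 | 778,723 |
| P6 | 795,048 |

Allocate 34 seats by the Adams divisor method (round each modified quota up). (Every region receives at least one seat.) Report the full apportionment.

Standard divisor 4334704/34 ≈ 127491.294; standard quotas: P1 3.053, P2 6.551, P3 6.655, P4 5.397, P5 6.108, P6 6.236.
Rounding up gives 4, 7, 7, 6, 7, 7 = 38 seats, so the divisor must be adjusted.
With modified divisor 138400: modified quotas P1 2.812, P2 6.035, P3 6.131, P4 4.971, P5 5.627, P6 5.745.
Rounding up: P1 3, P2 7, P3 7, P4 5, P5 6, P6 6 (total 34).

P1=3; P2=7; P3=7; P4=5; P5=6; P6=6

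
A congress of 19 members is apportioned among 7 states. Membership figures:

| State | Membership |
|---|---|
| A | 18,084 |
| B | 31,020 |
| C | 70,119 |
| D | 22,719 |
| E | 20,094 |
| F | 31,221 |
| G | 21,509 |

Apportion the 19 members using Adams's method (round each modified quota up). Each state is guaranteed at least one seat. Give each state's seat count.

A 2, B 3, C 5, D 2, E 2, F 3, G 2

Standard divisor 214766/19 ≈ 11303.474; standard quotas: A 1.600, B 2.744, C 6.203, D 2.010, E 1.778, F 2.762, G 1.903.
Rounding up gives 2, 3, 7, 3, 2, 3, 2 = 22 seats, so the divisor must be adjusted.
With modified divisor 14800: modified quotas A 1.222, B 2.096, C 4.738, D 1.535, E 1.358, F 2.110, G 1.453.
Rounding up: A 2, B 3, C 5, D 2, E 2, F 3, G 2 (total 19).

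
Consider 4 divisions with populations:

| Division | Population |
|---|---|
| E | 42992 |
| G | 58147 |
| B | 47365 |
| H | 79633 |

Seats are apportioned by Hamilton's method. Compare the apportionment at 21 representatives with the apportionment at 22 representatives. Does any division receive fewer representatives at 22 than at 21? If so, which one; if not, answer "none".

B

At 21 seats: E 4, G 5, B 5, H 7.
At 22 seats: E 4, G 6, B 4, H 8.
B drops from 5 to 4.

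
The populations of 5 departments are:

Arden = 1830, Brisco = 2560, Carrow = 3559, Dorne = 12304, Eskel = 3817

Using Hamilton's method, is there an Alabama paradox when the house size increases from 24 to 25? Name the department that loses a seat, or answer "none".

Brisco

At 24 seats: Arden 2, Brisco 3, Carrow 3, Dorne 12, Eskel 4.
At 25 seats: Arden 2, Brisco 2, Carrow 4, Dorne 13, Eskel 4.
Brisco drops from 3 to 2.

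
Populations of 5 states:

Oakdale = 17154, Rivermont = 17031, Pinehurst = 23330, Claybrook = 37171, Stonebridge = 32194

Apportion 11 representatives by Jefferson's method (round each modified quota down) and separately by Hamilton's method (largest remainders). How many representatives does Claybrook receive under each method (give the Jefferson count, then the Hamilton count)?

Jefferson: Oakdale 1, Rivermont 1, Pinehurst 2, Claybrook 4, Stonebridge 3.
Hamilton: Oakdale 2, Rivermont 1, Pinehurst 2, Claybrook 3, Stonebridge 3.
Claybrook gets 4 under Jefferson and 3 under Hamilton.

4 and 3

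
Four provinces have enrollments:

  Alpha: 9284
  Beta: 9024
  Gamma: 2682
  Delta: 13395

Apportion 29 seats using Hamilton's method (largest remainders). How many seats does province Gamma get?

Total 34385; standard divisor 34385/29 ≈ 1185.69.
Standard quotas: Alpha 7.8300, Beta 7.6108, Gamma 2.2620, Delta 11.2972.
Lower quotas: Alpha 7, Beta 7, Gamma 2, Delta 11 (sum 27, leaving 2 seats).
Remainders in descending order: Alpha 0.8300, Beta 0.6108, Delta 0.2972, Gamma 0.2620.
Largest remainders: Alpha, Beta receive the extra seats.
Gamma receives 2.

2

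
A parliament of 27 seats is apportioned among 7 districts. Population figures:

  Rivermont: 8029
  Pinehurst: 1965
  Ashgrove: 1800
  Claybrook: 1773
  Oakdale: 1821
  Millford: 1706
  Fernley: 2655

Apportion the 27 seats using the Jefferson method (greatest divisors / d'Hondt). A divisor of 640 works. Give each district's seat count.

Rivermont 12; Pinehurst 3; Ashgrove 2; Claybrook 2; Oakdale 2; Millford 2; Fernley 4

With modified divisor 640: modified quotas Rivermont 12.545, Pinehurst 3.070, Ashgrove 2.812, Claybrook 2.770, Oakdale 2.845, Millford 2.666, Fernley 4.148.
Rounding down: Rivermont 12, Pinehurst 3, Ashgrove 2, Claybrook 2, Oakdale 2, Millford 2, Fernley 4 (total 27).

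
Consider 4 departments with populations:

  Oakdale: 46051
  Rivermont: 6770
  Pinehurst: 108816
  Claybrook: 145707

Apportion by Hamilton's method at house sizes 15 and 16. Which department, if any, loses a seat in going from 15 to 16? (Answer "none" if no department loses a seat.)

Rivermont

At 15 seats: Oakdale 2, Rivermont 1, Pinehurst 5, Claybrook 7.
At 16 seats: Oakdale 2, Rivermont 0, Pinehurst 6, Claybrook 8.
Rivermont drops from 1 to 0.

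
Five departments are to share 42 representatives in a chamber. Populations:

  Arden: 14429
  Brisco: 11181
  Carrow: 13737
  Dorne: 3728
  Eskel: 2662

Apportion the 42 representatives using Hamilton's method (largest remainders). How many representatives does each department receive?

Arden=13, Brisco=10, Carrow=13, Dorne=3, Eskel=3

The standard divisor is 45737/42 ≈ 1088.976.
Standard quotas: Arden 13.2501, Brisco 10.2674, Carrow 12.6146, Dorne 3.4234, Eskel 2.4445.
Lower quotas: Arden 13, Brisco 10, Carrow 12, Dorne 3, Eskel 2 (sum 40, leaving 2 seats).
Remainders in descending order: Carrow 0.6146, Eskel 0.4445, Dorne 0.4234, Brisco 0.2674, Arden 0.2501.
Largest remainders: Carrow, Eskel receive the extra seats.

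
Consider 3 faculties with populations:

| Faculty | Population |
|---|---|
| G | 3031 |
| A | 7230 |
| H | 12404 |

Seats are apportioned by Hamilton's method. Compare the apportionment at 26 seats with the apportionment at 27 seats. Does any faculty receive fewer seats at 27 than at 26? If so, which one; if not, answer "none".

At 26 seats: G 4, A 8, H 14.
At 27 seats: G 3, A 9, H 15.
G drops from 4 to 3.

G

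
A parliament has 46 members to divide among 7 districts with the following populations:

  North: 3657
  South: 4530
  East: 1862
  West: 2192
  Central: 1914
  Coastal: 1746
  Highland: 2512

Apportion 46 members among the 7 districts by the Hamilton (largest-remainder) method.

Total 18413; standard divisor 18413/46 ≈ 400.283.
Standard quotas: North 9.136, South 11.317, East 4.652, West 5.476, Central 4.782, Coastal 4.362, Highland 6.276.
Lower quotas: North 9, South 11, East 4, West 5, Central 4, Coastal 4, Highland 6 (sum 43, leaving 3 seats).
Remainders in descending order: Central 0.782, East 0.652, West 0.476, Coastal 0.362, South 0.317, Highland 0.276, North 0.136.
The surplus seats go to Central, East, West.

North: 9; South: 11; East: 5; West: 6; Central: 5; Coastal: 4; Highland: 6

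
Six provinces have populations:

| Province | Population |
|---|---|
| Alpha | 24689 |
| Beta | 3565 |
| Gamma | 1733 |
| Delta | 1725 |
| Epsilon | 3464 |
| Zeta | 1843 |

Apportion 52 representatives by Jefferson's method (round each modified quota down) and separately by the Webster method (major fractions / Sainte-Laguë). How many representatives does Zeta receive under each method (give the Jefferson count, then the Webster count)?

2 and 3

Jefferson: Alpha 36, Beta 5, Gamma 2, Delta 2, Epsilon 5, Zeta 2.
Webster: Alpha 35, Beta 5, Gamma 2, Delta 2, Epsilon 5, Zeta 3.
Zeta gets 2 under Jefferson and 3 under Webster.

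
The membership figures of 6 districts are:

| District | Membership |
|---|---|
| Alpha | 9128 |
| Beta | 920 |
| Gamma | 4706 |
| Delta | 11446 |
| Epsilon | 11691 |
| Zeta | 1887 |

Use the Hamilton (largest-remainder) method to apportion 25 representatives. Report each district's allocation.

Alpha 6, Beta 1, Gamma 3, Delta 7, Epsilon 7, Zeta 1

The standard divisor is 39778/25 ≈ 1591.12.
Standard quotas: Alpha 5.7368, Beta 0.5782, Gamma 2.9577, Delta 7.1937, Epsilon 7.3477, Zeta 1.1860.
Lower quotas: Alpha 5, Beta 0, Gamma 2, Delta 7, Epsilon 7, Zeta 1 (sum 22, leaving 3 seats).
Remainders in descending order: Gamma 0.9577, Alpha 0.7368, Beta 0.5782, Epsilon 0.3477, Delta 0.1937, Zeta 0.1860.
The surplus seats go to Gamma, Alpha, Beta.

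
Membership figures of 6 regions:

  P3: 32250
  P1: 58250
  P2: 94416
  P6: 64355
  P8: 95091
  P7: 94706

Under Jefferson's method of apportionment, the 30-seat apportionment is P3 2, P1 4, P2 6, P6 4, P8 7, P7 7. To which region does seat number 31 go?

P2

Priority for the next seat is population ÷ (current seats + 1).
Priorities: P3 10750.000, P1 11650.000, P2 13488.000, P6 12871.000, P8 11886.375, P7 11838.250.
Highest priority: P2.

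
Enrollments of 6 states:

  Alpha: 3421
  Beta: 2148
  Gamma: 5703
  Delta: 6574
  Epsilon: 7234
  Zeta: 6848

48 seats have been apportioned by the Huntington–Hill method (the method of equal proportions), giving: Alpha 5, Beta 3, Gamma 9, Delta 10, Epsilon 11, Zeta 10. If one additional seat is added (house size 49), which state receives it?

Zeta

Priority for the next seat is population ÷ (√(s·(s+1))).
Priorities: Alpha 624.586, Beta 620.074, Gamma 601.149, Delta 626.806, Epsilon 629.639, Zeta 652.931.
Highest priority: Zeta.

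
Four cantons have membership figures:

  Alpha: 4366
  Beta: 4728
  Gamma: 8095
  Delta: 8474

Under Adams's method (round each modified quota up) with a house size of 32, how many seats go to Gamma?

Standard divisor 25663/32 ≈ 801.969; standard quotas: Alpha 5.444, Beta 5.895, Gamma 10.094, Delta 10.566.
Rounding up gives 6, 6, 11, 11 = 34 seats, so the divisor must be adjusted.
With modified divisor 860: modified quotas Alpha 5.077, Beta 5.498, Gamma 9.413, Delta 9.853.
Rounding up: Alpha 6, Beta 6, Gamma 10, Delta 10 (total 32).
Gamma receives 10.

10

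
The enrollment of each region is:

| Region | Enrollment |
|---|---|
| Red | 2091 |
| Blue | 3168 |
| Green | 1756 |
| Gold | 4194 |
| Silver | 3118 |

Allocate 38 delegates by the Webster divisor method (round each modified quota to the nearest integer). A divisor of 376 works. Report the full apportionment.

Red=6; Blue=8; Green=5; Gold=11; Silver=8

With modified divisor 376: modified quotas Red 5.561, Blue 8.426, Green 4.670, Gold 11.154, Silver 8.293.
Rounding to the nearest integer: Red 6, Blue 8, Green 5, Gold 11, Silver 8 (total 38).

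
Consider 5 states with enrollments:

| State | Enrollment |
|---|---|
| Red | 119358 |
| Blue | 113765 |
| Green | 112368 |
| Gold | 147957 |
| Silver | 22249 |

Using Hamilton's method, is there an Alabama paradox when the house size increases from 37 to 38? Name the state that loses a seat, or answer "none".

At 37 seats: Red 8, Blue 8, Green 8, Gold 11, Silver 2.
At 38 seats: Red 9, Blue 8, Green 8, Gold 11, Silver 2.
No state's allocation decreased.

none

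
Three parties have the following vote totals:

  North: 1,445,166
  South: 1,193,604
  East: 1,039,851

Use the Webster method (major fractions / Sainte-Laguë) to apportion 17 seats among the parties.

Standard divisor 3678621/17 ≈ 216389.471; standard quotas: North 6.679, South 5.516, East 4.805.
Rounding to the nearest integer gives 7, 6, 5 = 18 seats, so the divisor must be adjusted.
With modified divisor 219700: modified quotas North 6.578, South 5.433, East 4.733.
Rounding to the nearest integer: North 7, South 5, East 5 (total 17).

North=7; South=5; East=5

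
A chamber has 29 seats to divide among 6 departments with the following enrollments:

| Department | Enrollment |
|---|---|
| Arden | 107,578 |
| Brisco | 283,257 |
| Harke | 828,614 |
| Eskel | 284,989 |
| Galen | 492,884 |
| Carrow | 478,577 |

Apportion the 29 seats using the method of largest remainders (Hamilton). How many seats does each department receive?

Arden 1; Brisco 3; Harke 10; Eskel 3; Galen 6; Carrow 6

Standard divisor: 2475899 ÷ 29 ≈ 85375.828.
Standard quotas: Arden 1.2601, Brisco 3.3178, Harke 9.7055, Eskel 3.3381, Galen 5.7731, Carrow 5.6055.
Lower quotas: Arden 1, Brisco 3, Harke 9, Eskel 3, Galen 5, Carrow 5 (sum 26, leaving 3 seats).
Remainders in descending order: Galen 0.7731, Harke 0.7055, Carrow 0.6055, Eskel 0.3381, Brisco 0.3178, Arden 0.2601.
Largest remainders: Galen, Harke, Carrow receive the extra seats.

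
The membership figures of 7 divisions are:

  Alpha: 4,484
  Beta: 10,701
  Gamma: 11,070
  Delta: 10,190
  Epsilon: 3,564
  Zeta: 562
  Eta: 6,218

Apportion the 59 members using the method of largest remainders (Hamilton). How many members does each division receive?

Alpha: 6; Beta: 13; Gamma: 14; Delta: 13; Epsilon: 4; Zeta: 1; Eta: 8

The standard divisor is 46789/59 ≈ 793.034.
Standard quotas: Alpha 5.6542, Beta 13.4937, Gamma 13.9591, Delta 12.8494, Epsilon 4.4941, Zeta 0.7087, Eta 7.8408.
Lower quotas: Alpha 5, Beta 13, Gamma 13, Delta 12, Epsilon 4, Zeta 0, Eta 7 (sum 54, leaving 5 seats).
Remainders in descending order: Gamma 0.9591, Delta 0.8494, Eta 0.8408, Zeta 0.7087, Alpha 0.6542, Epsilon 0.4941, Beta 0.4937.
Largest remainders: Gamma, Delta, Eta, Zeta, Alpha receive the extra seats.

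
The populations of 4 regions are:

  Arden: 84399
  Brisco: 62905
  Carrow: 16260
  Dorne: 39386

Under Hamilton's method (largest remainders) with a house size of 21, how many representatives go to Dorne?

Total 202950; standard divisor 202950/21 ≈ 9664.286.
Standard quotas: Arden 8.7331, Brisco 6.5090, Carrow 1.6825, Dorne 4.0754.
Lower quotas: Arden 8, Brisco 6, Carrow 1, Dorne 4 (sum 19, leaving 2 seats).
Remainders in descending order: Arden 0.7331, Carrow 0.6825, Brisco 0.5090, Dorne 0.0754.
The surplus seats go to Arden, Carrow.
Dorne receives 4.

4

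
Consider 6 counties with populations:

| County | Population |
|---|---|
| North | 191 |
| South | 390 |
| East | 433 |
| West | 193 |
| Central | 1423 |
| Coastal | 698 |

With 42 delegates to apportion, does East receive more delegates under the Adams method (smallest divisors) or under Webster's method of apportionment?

Adams: North 3, South 5, East 5, West 3, Central 17, Coastal 9.
Webster: North 2, South 5, East 6, West 2, Central 18, Coastal 9.
East gets 5 under Adams and 6 under Webster.

Webster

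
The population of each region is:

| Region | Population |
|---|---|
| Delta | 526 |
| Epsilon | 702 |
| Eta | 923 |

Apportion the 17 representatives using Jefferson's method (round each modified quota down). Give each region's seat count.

Standard divisor 2151/17 ≈ 126.529; standard quotas: Delta 4.157, Epsilon 5.548, Eta 7.295.
Rounding down gives 4, 5, 7 = 16 seats, so the divisor must be adjusted.
With modified divisor 116: modified quotas Delta 4.534, Epsilon 6.052, Eta 7.957.
Rounding down: Delta 4, Epsilon 6, Eta 7 (total 17).

Delta: 4; Epsilon: 6; Eta: 7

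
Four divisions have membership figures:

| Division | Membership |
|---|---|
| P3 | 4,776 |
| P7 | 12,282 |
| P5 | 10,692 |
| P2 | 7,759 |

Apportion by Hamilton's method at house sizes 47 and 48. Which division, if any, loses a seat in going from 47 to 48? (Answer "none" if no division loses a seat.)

At 47 seats: P3 7, P7 16, P5 14, P2 10.
At 48 seats: P3 6, P7 17, P5 14, P2 11.
P3 drops from 7 to 6.

P3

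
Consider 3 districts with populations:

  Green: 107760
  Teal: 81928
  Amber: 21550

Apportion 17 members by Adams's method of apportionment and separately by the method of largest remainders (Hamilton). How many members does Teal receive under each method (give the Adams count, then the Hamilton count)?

7 and 6

Adams: Green 8, Teal 7, Amber 2.
Hamilton: Green 9, Teal 6, Amber 2.
Teal gets 7 under Adams and 6 under Hamilton.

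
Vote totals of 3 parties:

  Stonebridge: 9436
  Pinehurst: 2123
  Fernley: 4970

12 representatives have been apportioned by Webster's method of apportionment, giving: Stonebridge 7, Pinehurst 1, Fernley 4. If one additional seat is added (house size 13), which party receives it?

Priority for the next seat is population ÷ (current seats + 0.5).
Priorities: Stonebridge 1258.133, Pinehurst 1415.333, Fernley 1104.444.
Highest priority: Pinehurst.

Pinehurst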